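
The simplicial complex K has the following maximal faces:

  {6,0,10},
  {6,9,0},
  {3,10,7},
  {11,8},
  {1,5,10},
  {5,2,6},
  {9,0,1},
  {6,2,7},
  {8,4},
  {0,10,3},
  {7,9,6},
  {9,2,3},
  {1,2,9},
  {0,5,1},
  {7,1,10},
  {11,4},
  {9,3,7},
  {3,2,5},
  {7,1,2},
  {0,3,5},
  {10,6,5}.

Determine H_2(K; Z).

H_2 = 0.

We work with the vertex ordering 0 < 1 < 2 < 3 < 4 < 5 < 6 < 7 < 8 < 9 < 10 < 11. The simplices of K, each written with vertices in increasing order, are:

  0-simplices (12): [0], [1], [2], [3], [4], [5], [6], [7], [8], [9], [10], [11]
  1-simplices (30): (30 of them)
  2-simplices (18): (18 of them)

giving chain groups C_0 ≅ Z^12, C_1 ≅ Z^30, C_2 ≅ Z^18.

The boundary map ∂_1: C_1 → C_0 sends each edge [p,q] (with p < q) to q − p. For instance
  ∂[0,1] = [1] − [0].
The 12×30 boundary matrix has rank 10 and Smith normal form diag(1,1,1,1,1,1,1,1,1,1).

Boundary ∂_2: C_2 → C_1 maps a triangle to the signed sum of its edges. For instance
  ∂[6,7,9] = [7,9] − [6,9] + [6,7],
  ∂[3,7,9] = [7,9] − [3,9] + [3,7].
This gives a 30×18 integer matrix of rank 18; reducing to Smith normal form yields diagonal entries (1,1,1,1,1,1,1,1,1,1,1,1,1,1,1,1,1,2).

Computing H_k = (kernel of ∂_k) / (image of ∂_{k+1}):

  H_2: rank ker ∂_2 − rank ∂_3 = (18 − 18) − 0 = 0, and there is no ∂_3, so H_2 = 0.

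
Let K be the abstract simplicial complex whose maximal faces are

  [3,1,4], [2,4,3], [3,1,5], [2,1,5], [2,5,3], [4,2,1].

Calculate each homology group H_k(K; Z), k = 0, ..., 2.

H_0 ≅ Z,  H_1 = 0,  H_2 ≅ Z.

Fix the vertex order 1 < 2 < 3 < 4 < 5 and write every simplex with vertices in increasing order. Then dim K = 2 and the simplices of K are:

  0-simplices (5): [1], [2], [3], [4], [5]
  1-simplices (9): [1,2], [1,3], [1,4], [1,5], [2,3], [2,4], [2,5], [3,4], [3,5]
  2-simplices (6): [1,2,4], [1,2,5], [1,3,4], [1,3,5], [2,3,4], [2,3,5]

so the chain groups are C_0 ≅ Z^5, C_1 ≅ Z^9, C_2 ≅ Z^6.

The boundary map ∂_1: C_1 → C_0 sends each edge [p,q] (with p < q) to q − p. For instance
  ∂[2,3] = [3] − [2].
The resulting 5×9 matrix has rank 4, and its Smith normal form has invariant factors (1,1,1,1).

The boundary map ∂_2: C_2 → C_1 acts by ∂[p,q,r] = [q,r] − [p,r] + [p,q]. For instance
  ∂[1,3,4] = [3,4] − [1,4] + [1,3],
  ∂[2,3,5] = [3,5] − [2,5] + [2,3].
The 9×6 boundary matrix has rank 5 and Smith normal form diag(1,1,1,1,1).

Now H_k = ker ∂_k / im ∂_{k+1}, so:

  H_0: rank C_0 − rank ∂_1 = 5 − 4 = 1, and the invariant factors of ∂_1 are all 1, so H_0 = Z.
  H_1: rank ker ∂_1 − rank ∂_2 = (9 − 4) − 5 = 0, and the invariant factors of ∂_2 are all 1, so H_1 = 0.
  H_2: rank ker ∂_2 − rank ∂_3 = (6 − 5) − 0 = 1, and there is no ∂_3, so H_2 = Z.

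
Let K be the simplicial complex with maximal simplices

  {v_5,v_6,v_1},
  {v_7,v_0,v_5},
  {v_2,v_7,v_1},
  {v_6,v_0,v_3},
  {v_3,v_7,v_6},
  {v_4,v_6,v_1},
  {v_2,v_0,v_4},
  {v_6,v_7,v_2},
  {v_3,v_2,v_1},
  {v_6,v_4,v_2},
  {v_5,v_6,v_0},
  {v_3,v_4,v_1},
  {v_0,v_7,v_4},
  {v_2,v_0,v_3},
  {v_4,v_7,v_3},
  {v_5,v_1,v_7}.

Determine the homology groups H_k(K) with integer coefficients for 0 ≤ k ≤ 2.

Order the vertices as v_0 < v_1 < v_2 < v_3 < v_4 < v_5 < v_6 < v_7. Listing each simplex with vertices in this order, K has dimension 2 with simplices:

  0-simplices (8): [v_0], [v_1], [v_2], [v_3], [v_4], [v_5], [v_6], [v_7]
  1-simplices (24): (24 of them)
  2-simplices (16): (16 of them)

so the chain groups are C_0 ≅ Z^8, C_1 ≅ Z^24, C_2 ≅ Z^16.

The boundary map ∂_1: C_1 → C_0 is given by ∂[p,q] = [q] − [p].
The 8×24 boundary matrix has rank 7 and Smith normal form diag(1,1,1,1,1,1,1).

The boundary map ∂_2: C_2 → C_1 acts by ∂[p,q,r] = [q,r] − [p,r] + [p,q]. For instance
  ∂[v_0,v_5,v_7] = [v_5,v_7] − [v_0,v_7] + [v_0,v_5],
  ∂[v_0,v_4,v_7] = [v_4,v_7] − [v_0,v_7] + [v_0,v_4].
This gives a 24×16 integer matrix of rank 15; reducing to Smith normal form yields diagonal entries (1,1,1,1,1,1,1,1,1,1,1,1,1,1,1).

Reading off H_k = ker ∂_k / im ∂_{k+1}:

  H_0: rank C_0 − rank ∂_1 = 8 − 7 = 1, and the invariant factors of ∂_1 are all 1, so H_0 ≅ Z.
  H_1: rank ker ∂_1 − rank ∂_2 = (24 − 7) − 15 = 2, and the invariant factors of ∂_2 are all 1, so H_1 ≅ Z^2.
  H_2: rank ker ∂_2 − rank ∂_3 = (16 − 15) − 0 = 1, and there is no ∂_3, so H_2 ≅ Z.

(K is a triangulation of the torus T^2.)

H_0 ≅ Z,  H_1 ≅ Z^2,  H_2 ≅ Z.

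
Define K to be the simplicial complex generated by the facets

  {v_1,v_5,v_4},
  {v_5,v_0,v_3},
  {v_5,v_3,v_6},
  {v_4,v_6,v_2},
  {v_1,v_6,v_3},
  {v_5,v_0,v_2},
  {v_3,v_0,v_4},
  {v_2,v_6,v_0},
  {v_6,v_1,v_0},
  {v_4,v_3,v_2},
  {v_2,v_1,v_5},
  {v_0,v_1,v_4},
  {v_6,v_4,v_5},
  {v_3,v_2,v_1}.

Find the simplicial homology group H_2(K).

H_2 = Z.

Take the total order v_0 < v_1 < v_2 < v_3 < v_4 < v_5 < v_6 on the vertex set. Then K (dimension 2) consists of the simplices:

  0-simplices (7): [v_0], [v_1], [v_2], [v_3], [v_4], [v_5], [v_6]
  1-simplices (21): (21 of them)
  2-simplices (14): (14 of them)

giving chain groups C_0 ≅ Z^7, C_1 ≅ Z^21, C_2 ≅ Z^14.

∂_1: C_1 → C_0 sends each edge [p,q] (with p < q) to q − p. For instance
  ∂[v_3,v_6] = [v_6] − [v_3].
This gives a 7×21 integer matrix of rank 6; reducing to Smith normal form yields diagonal entries (1,1,1,1,1,1).

The boundary map ∂_2: C_2 → C_1 acts by ∂[p,q,r] = [q,r] − [p,r] + [p,q]. For instance
  ∂[v_0,v_2,v_5] = [v_2,v_5] − [v_0,v_5] + [v_0,v_2],
  ∂[v_0,v_3,v_4] = [v_3,v_4] − [v_0,v_4] + [v_0,v_3].
The resulting 21×14 matrix has rank 13, and its Smith normal form has invariant factors (1,1,1,1,1,1,1,1,1,1,1,1,1).

Reading off H_k = ker ∂_k / im ∂_{k+1}:

  H_2: rank ker ∂_2 − rank ∂_3 = (14 − 13) − 0 = 1, and there is no ∂_3, so H_2 ≅ Z.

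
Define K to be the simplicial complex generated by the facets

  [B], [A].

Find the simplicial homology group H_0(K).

Order the vertices as A < B. Listing each simplex with vertices in this order, K has dimension 0 with simplices:

  0-simplices (2): A, B

so the chain groups are C_0 ≅ Z^2.

Reading off H_k = ker ∂_k / im ∂_{k+1}:

  H_0: rank C_0 − rank ∂_1 = 2 − 0 = 2, and there is no ∂_1, so H_0 ≅ Z^2.

H_0 = Z^2.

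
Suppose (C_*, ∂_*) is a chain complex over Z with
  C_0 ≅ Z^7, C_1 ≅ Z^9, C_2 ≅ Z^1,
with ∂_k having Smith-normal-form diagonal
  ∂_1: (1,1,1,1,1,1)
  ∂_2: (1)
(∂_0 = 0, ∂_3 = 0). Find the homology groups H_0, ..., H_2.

H_0: b_0 = 7 − 0 − 6 = 1; torsion from ∂_1 factors > 1: none. So H_0 ≅ Z.
H_1: b_1 = 9 − 6 − 1 = 2; torsion from ∂_2 factors > 1: none. So H_1 ≅ Z^2.
H_2: b_2 = 1 − 1 − 0 = 0; torsion from ∂_3 factors > 1: none. So H_2 ≅ 0.

H_0 ≅ Z,  H_1 ≅ Z^2,  H_2 = 0.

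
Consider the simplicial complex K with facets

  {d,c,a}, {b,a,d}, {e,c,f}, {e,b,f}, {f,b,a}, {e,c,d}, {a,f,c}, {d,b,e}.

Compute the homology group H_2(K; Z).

K has 6 vertices, 12 edges, 8 triangles.
rank ∂_2 = 7, rank ∂_3 = 0 ⇒ b_2 = 8 − 7 − 0 = 1. So H_2 = Z.

H_2 = Z.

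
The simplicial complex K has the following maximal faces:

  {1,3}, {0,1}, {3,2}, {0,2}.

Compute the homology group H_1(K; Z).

H_1 ≅ Z.

Order the vertices as 0 < 1 < 2 < 3. Listing each simplex with vertices in this order, K has dimension 1 with simplices:

  0-simplices (4): [0], [1], [2], [3]
  1-simplices (4): [0,1], [0,2], [1,3], [2,3]

Hence C_0 ≅ Z^4, C_1 ≅ Z^4.

The boundary map ∂_1: C_1 → C_0 is given by ∂[p,q] = [q] − [p]. For instance
  ∂[0,2] = [2] − [0].
The resulting 4×4 matrix has rank 3, and its Smith normal form has invariant factors (1,1,1).

Now H_k = ker ∂_k / im ∂_{k+1}, so:

  H_1: rank ker ∂_1 − rank ∂_2 = (4 − 3) − 0 = 1, and there is no ∂_2, so H_1 ≅ Z.

(K is a triangulation of the circle S^1.)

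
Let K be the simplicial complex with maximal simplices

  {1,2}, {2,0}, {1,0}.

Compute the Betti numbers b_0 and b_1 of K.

b_0 = 1, b_1 = 1.

Fix the vertex order 0 < 1 < 2 and write every simplex with vertices in increasing order. Then dim K = 1 and the simplices of K are:

  0-simplices (3): [0], [1], [2]
  1-simplices (3): [0,1], [0,2], [1,2]

giving chain groups C_0 ≅ Z^3, C_1 ≅ Z^3.

The boundary map ∂_1: C_1 → C_0 maps an edge to its endpoints' difference, ∂[p,q] = q − p. For instance
  ∂[1,2] = [2] − [1].
As a 3×3 matrix over Z this has rank 2, with invariant factors (1,1).

Now H_k = ker ∂_k / im ∂_{k+1}, so:

  H_0: rank C_0 − rank ∂_1 = 3 − 2 = 1, and the invariant factors of ∂_1 are all 1, so H_0 = Z.
  H_1: rank ker ∂_1 − rank ∂_2 = (3 − 2) − 0 = 1, and there is no ∂_2, so H_1 = Z.

Hence the Betti numbers are b_0 = 1, b_1 = 1.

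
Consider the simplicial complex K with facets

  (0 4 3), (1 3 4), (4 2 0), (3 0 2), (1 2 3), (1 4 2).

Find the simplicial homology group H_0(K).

H_0 = Z.

Order the vertices as 0 < 1 < 2 < 3 < 4. Listing each simplex with vertices in this order, K has dimension 2 with simplices:

  0-simplices (5): [0], [1], [2], [3], [4]
  1-simplices (9): [0,2], [0,3], [0,4], [1,2], [1,3], [1,4], [2,3], [2,4], [3,4]
  2-simplices (6): [0,2,3], [0,2,4], [0,3,4], [1,2,3], [1,2,4], [1,3,4]

so the chain groups are C_0 ≅ Z^5, C_1 ≅ Z^9, C_2 ≅ Z^6.

The boundary map ∂_1: C_1 → C_0 maps an edge to its endpoints' difference, ∂[p,q] = q − p.
The resulting 5×9 matrix has rank 4, and its Smith normal form has invariant factors (1,1,1,1).

∂_2: C_2 → C_1 maps a triangle to the signed sum of its edges. For instance
  ∂[0,3,4] = [3,4] − [0,4] + [0,3],
  ∂[0,2,3] = [2,3] − [0,3] + [0,2].
The resulting 9×6 matrix has rank 5, and its Smith normal form has invariant factors (1,1,1,1,1).

Reading off H_k = ker ∂_k / im ∂_{k+1}:

  H_0: rank C_0 − rank ∂_1 = 5 − 4 = 1, and the invariant factors of ∂_1 are all 1, so H_0 ≅ Z.

(K is a triangulation of the 2-sphere S^2.)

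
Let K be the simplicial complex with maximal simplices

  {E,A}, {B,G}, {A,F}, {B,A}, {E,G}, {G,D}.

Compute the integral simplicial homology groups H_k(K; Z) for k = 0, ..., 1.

H_0 = Z,  H_1 = Z.

Take the total order A < B < D < E < F < G on the vertex set. Then K (dimension 1) consists of the simplices:

  0-simplices (6): A, B, D, E, F, G
  1-simplices (6): AB, AE, AF, BG, DG, EG

giving chain groups C_0 ≅ Z^6, C_1 ≅ Z^6.

Boundary ∂_1: C_1 → C_0 is given by ∂[p,q] = [q] − [p].
The 6×6 boundary matrix has rank 5 and Smith normal form diag(1,1,1,1,1).

From H_k ≅ ker(∂_k) / im(∂_{k+1}) we obtain:

  H_0: rank C_0 − rank ∂_1 = 6 − 5 = 1, and the invariant factors of ∂_1 are all 1, so H_0 ≅ Z.
  H_1: rank ker ∂_1 − rank ∂_2 = (6 − 5) − 0 = 1, and there is no ∂_2, so H_1 ≅ Z.

As a check, the Euler characteristic is 6 − 6 = 0, which agrees with 1 − 1 = 0.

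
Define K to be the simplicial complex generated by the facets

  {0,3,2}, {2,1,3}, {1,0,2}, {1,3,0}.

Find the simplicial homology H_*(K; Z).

We work with the vertex ordering 0 < 1 < 2 < 3. The simplices of K, each written with vertices in increasing order, are:

  0-simplices (4): [0], [1], [2], [3]
  1-simplices (6): [0,1], [0,2], [0,3], [1,2], [1,3], [2,3]
  2-simplices (4): [0,1,2], [0,1,3], [0,2,3], [1,2,3]

giving chain groups C_0 ≅ Z^4, C_1 ≅ Z^6, C_2 ≅ Z^4.

Boundary ∂_1: C_1 → C_0 maps an edge to its endpoints' difference, ∂[p,q] = q − p. For instance
  ∂[0,2] = [2] − [0].
As a 4×6 matrix over Z this has rank 3, with invariant factors (1,1,1).

Boundary ∂_2: C_2 → C_1 sends each 2-simplex [p,q,r] to [q,r] − [p,r] + [p,q]. For instance
  ∂[0,1,2] = [1,2] − [0,2] + [0,1],
  ∂[0,1,3] = [1,3] − [0,3] + [0,1].
The resulting 6×4 matrix has rank 3, and its Smith normal form has invariant factors (1,1,1).

Computing H_k = (kernel of ∂_k) / (image of ∂_{k+1}):

  H_0: rank C_0 − rank ∂_1 = 4 − 3 = 1, and the invariant factors of ∂_1 are all 1, so H_0 = Z.
  H_1: rank ker ∂_1 − rank ∂_2 = (6 − 3) − 3 = 0, and the invariant factors of ∂_2 are all 1, so H_1 = 0.
  H_2: rank ker ∂_2 − rank ∂_3 = (4 − 3) − 0 = 1, and there is no ∂_3, so H_2 = Z.

(K is a triangulation of the 2-sphere S^2.)

H_0 ≅ Z,  H_1 = 0,  H_2 ≅ Z.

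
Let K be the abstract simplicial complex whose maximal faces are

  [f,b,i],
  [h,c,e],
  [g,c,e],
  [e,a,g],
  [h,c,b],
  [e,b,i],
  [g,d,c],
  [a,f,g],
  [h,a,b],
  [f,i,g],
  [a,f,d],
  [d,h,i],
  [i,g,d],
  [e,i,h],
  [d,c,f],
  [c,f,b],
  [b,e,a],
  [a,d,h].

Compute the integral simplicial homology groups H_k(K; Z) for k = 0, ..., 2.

H_0 ≅ Z,  H_1 ≅ Z ⊕ Z_2,  H_2 = 0.

We work with the vertex ordering a < b < c < d < e < f < g < h < i. The simplices of K, each written with vertices in increasing order, are:

  0-simplices (9): a, b, c, d, e, f, g, h, i
  1-simplices (27): ab, ad, ae, af, ag, ah, bc, be, bf, bh, bi, cd, ce, cf, cg, ch, df, dg, dh, di, eg, eh, ei, fg, fi, gi, hi
  2-simplices (18): abe, abh, adf, adh, aeg, afg, bcf, bch, bei, bfi, cdf, cdg, ceg, ceh, dgi, dhi, ehi, fgi

so the chain groups are C_0 ≅ Z^9, C_1 ≅ Z^27, C_2 ≅ Z^18.

∂_1: C_1 → C_0 is given by ∂[p,q] = [q] − [p].
As a 9×27 matrix over Z this has rank 8, with invariant factors (1,1,1,1,1,1,1,1).

∂_2: C_2 → C_1 acts by ∂[p,q,r] = [q,r] − [p,r] + [p,q]. For instance
  ∂bei = ei − bi + be,
  ∂abh = bh − ah + ab.
As a 27×18 matrix over Z this has rank 18, with invariant factors (1,1,1,1,1,1,1,1,1,1,1,1,1,1,1,1,1,2).

From H_k ≅ ker(∂_k) / im(∂_{k+1}) we obtain:

  H_0: rank C_0 − rank ∂_1 = 9 − 8 = 1, and the invariant factors of ∂_1 are all 1, so H_0 = Z.
  H_1: rank ker ∂_1 − rank ∂_2 = (27 − 8) − 18 = 1, and ∂_2 has invariant factor 2 > 1, so H_1 = Z ⊕ Z_2.
  H_2: rank ker ∂_2 − rank ∂_3 = (18 − 18) − 0 = 0, and there is no ∂_3, so H_2 = 0.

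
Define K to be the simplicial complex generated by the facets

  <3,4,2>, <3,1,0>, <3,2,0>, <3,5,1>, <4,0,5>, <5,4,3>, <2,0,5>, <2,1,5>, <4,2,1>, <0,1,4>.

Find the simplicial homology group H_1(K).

K has 6 vertices, 15 edges, 10 triangles.
rank ∂_1 = 5, rank ∂_2 = 10 ⇒ b_1 = 15 − 5 − 10 = 0; ∂_2 has invariant factor(s) [2] giving torsion. So H_1 = Z/2Z.

H_1 ≅ Z/2Z.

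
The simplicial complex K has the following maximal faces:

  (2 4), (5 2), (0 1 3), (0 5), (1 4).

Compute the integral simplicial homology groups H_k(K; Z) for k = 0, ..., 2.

We work with the vertex ordering 0 < 1 < 2 < 3 < 4 < 5. The simplices of K, each written with vertices in increasing order, are:

  0-simplices (6): [0], [1], [2], [3], [4], [5]
  1-simplices (7): [0,1], [0,3], [0,5], [1,3], [1,4], [2,4], [2,5]
  2-simplices (1): [0,1,3]

Hence C_0 ≅ Z^6, C_1 ≅ Z^7, C_2 ≅ Z^1.

The boundary map ∂_1: C_1 → C_0 maps an edge to its endpoints' difference, ∂[p,q] = q − p. For instance
  ∂[1,3] = [3] − [1].
The resulting 6×7 matrix has rank 5, and its Smith normal form has invariant factors (1,1,1,1,1).

The boundary map ∂_2: C_2 → C_1 acts by ∂[p,q,r] = [q,r] − [p,r] + [p,q]. For instance
  ∂[0,1,3] = [1,3] − [0,3] + [0,1].
As a 7×1 matrix over Z this has rank 1, with invariant factors (1).

From H_k ≅ ker(∂_k) / im(∂_{k+1}) we obtain:

  H_0: rank C_0 − rank ∂_1 = 6 − 5 = 1, and the invariant factors of ∂_1 are all 1, so H_0 = Z.
  H_1: rank ker ∂_1 − rank ∂_2 = (7 − 5) − 1 = 1, and the invariant factors of ∂_2 are all 1, so H_1 = Z.
  H_2: rank ker ∂_2 − rank ∂_3 = (1 − 1) − 0 = 0, and there is no ∂_3, so H_2 = 0.

H_0 = Z,  H_1 = Z,  H_2 = 0.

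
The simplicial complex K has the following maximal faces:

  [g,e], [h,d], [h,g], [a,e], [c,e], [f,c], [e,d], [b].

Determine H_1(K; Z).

H_1 = Z.

Take the total order a < b < c < d < e < f < g < h on the vertex set. Then K (dimension 1) consists of the simplices:

  0-simplices (8): a, b, c, d, e, f, g, h
  1-simplices (7): ae, ce, cf, de, dh, eg, gh

so the chain groups are C_0 ≅ Z^8, C_1 ≅ Z^7.

The boundary map ∂_1: C_1 → C_0 maps an edge to its endpoints' difference, ∂[p,q] = q − p.
The resulting 8×7 matrix has rank 6, and its Smith normal form has invariant factors (1,1,1,1,1,1).

Computing H_k = (kernel of ∂_k) / (image of ∂_{k+1}):

  H_1: rank ker ∂_1 − rank ∂_2 = (7 − 6) − 0 = 1, and there is no ∂_2, so H_1 = Z.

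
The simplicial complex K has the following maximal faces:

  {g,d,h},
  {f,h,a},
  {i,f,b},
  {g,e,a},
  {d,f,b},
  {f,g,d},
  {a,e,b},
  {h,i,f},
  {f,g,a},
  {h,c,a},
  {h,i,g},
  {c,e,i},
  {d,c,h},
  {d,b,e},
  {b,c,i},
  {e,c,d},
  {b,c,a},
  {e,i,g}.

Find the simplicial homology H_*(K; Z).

Take the total order a < b < c < d < e < f < g < h < i on the vertex set. Then K (dimension 2) consists of the simplices:

  0-simplices (9): a, b, c, d, e, f, g, h, i
  1-simplices (27): ab, ac, ae, af, ag, ah, bc, bd, be, bf, bi, cd, ce, ch, ci, de, df, dg, dh, eg, ei, fg, fh, fi, gh, gi, hi
  2-simplices (18): abc, abe, ach, aeg, afg, afh, bci, bde, bdf, bfi, cde, cdh, cei, dfg, dgh, egi, fhi, ghi

Hence C_0 ≅ Z^9, C_1 ≅ Z^27, C_2 ≅ Z^18.

The boundary map ∂_1: C_1 → C_0 maps an edge to its endpoints' difference, ∂[p,q] = q − p.
The 9×27 boundary matrix has rank 8 and Smith normal form diag(1,1,1,1,1,1,1,1).

The boundary map ∂_2: C_2 → C_1 acts by ∂[p,q,r] = [q,r] − [p,r] + [p,q]. For instance
  ∂aeg = eg − ag + ae,
  ∂cdh = dh − ch + cd.
The 27×18 boundary matrix has rank 18 and Smith normal form diag(1,1,1,1,1,1,1,1,1,1,1,1,1,1,1,1,1,2).

Now H_k = ker ∂_k / im ∂_{k+1}, so:

  H_0: rank C_0 − rank ∂_1 = 9 − 8 = 1, and the invariant factors of ∂_1 are all 1, so H_0 ≅ Z.
  H_1: rank ker ∂_1 − rank ∂_2 = (27 − 8) − 18 = 1, and ∂_2 has invariant factor 2 > 1, so H_1 ≅ Z ⊕ Z/2.
  H_2: rank ker ∂_2 − rank ∂_3 = (18 − 18) − 0 = 0, and there is no ∂_3, so H_2 ≅ 0.

As a check, the Euler characteristic is 9 − 27 + 18 = 0, which agrees with 1 − 1 + 0 = 0.

H_0 = Z,  H_1 = Z ⊕ Z/2,  H_2 = 0.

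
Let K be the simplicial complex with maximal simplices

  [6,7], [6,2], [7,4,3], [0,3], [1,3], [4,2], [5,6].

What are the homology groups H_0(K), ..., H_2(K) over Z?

H_0 ≅ Z,  H_1 ≅ Z,  H_2 = 0.

We work with the vertex ordering 0 < 1 < 2 < 3 < 4 < 5 < 6 < 7. The simplices of K, each written with vertices in increasing order, are:

  0-simplices (8): [0], [1], [2], [3], [4], [5], [6], [7]
  1-simplices (9): [0,3], [1,3], [2,4], [2,6], [3,4], [3,7], [4,7], [5,6], [6,7]
  2-simplices (1): [3,4,7]

so the chain groups are C_0 ≅ Z^8, C_1 ≅ Z^9, C_2 ≅ Z^1.

The boundary map ∂_1: C_1 → C_0 maps an edge to its endpoints' difference, ∂[p,q] = q − p. For instance
  ∂[2,6] = [6] − [2].
The 8×9 boundary matrix has rank 7 and Smith normal form diag(1,1,1,1,1,1,1).

Boundary ∂_2: C_2 → C_1 maps a triangle to the signed sum of its edges. For instance
  ∂[3,4,7] = [4,7] − [3,7] + [3,4].
This gives a 9×1 integer matrix of rank 1; reducing to Smith normal form yields diagonal entries (1).

Computing H_k = (kernel of ∂_k) / (image of ∂_{k+1}):

  H_0: rank C_0 − rank ∂_1 = 8 − 7 = 1, and the invariant factors of ∂_1 are all 1, so H_0 = Z.
  H_1: rank ker ∂_1 − rank ∂_2 = (9 − 7) − 1 = 1, and the invariant factors of ∂_2 are all 1, so H_1 = Z.
  H_2: rank ker ∂_2 − rank ∂_3 = (1 − 1) − 0 = 0, and there is no ∂_3, so H_2 = 0.

As a check, the Euler characteristic is 8 − 9 + 1 = 0, which agrees with 1 − 1 + 0 = 0.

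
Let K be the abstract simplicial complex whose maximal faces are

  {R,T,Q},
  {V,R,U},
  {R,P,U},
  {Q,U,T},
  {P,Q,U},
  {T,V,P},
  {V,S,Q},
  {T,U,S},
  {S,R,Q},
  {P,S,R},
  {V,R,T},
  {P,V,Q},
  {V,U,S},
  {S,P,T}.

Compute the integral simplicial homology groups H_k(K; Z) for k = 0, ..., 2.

H_0 ≅ Z,  H_1 ≅ Z^2,  H_2 ≅ Z.

Order the vertices as P < Q < R < S < T < U < V. Listing each simplex with vertices in this order, K has dimension 2 with simplices:

  0-simplices (7): P, Q, R, S, T, U, V
  1-simplices (21): PQ, PR, PS, PT, PU, PV, QR, QS, QT, QU, QV, RS, RT, RU, RV, ST, SU, SV, TU, TV, UV
  2-simplices (14): PQU, PQV, PRS, PRU, PST, PTV, QRS, QRT, QSV, QTU, RTV, RUV, STU, SUV

giving chain groups C_0 ≅ Z^7, C_1 ≅ Z^21, C_2 ≅ Z^14.

The boundary map ∂_1: C_1 → C_0 sends each edge [p,q] (with p < q) to q − p.
This gives a 7×21 integer matrix of rank 6; reducing to Smith normal form yields diagonal entries (1,1,1,1,1,1).

∂_2: C_2 → C_1 maps a triangle to the signed sum of its edges. For instance
  ∂QSV = SV − QV + QS,
  ∂STU = TU − SU + ST.
The resulting 21×14 matrix has rank 13, and its Smith normal form has invariant factors (1,1,1,1,1,1,1,1,1,1,1,1,1).

Reading off H_k = ker ∂_k / im ∂_{k+1}:

  H_0: rank C_0 − rank ∂_1 = 7 − 6 = 1, and the invariant factors of ∂_1 are all 1, so H_0 = Z.
  H_1: rank ker ∂_1 − rank ∂_2 = (21 − 6) − 13 = 2, and the invariant factors of ∂_2 are all 1, so H_1 = Z^2.
  H_2: rank ker ∂_2 − rank ∂_3 = (14 − 13) − 0 = 1, and there is no ∂_3, so H_2 = Z.

(K is a triangulation of the torus T^2.)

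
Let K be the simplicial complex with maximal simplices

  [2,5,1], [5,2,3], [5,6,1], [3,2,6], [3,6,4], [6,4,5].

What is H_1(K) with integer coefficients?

H_1 = Z.

Order the vertices as 1 < 2 < 3 < 4 < 5 < 6. Listing each simplex with vertices in this order, K has dimension 2 with simplices:

  0-simplices (6): [1], [2], [3], [4], [5], [6]
  1-simplices (12): [1,2], [1,5], [1,6], [2,3], [2,5], [2,6], [3,4], [3,5], [3,6], [4,5], [4,6], [5,6]
  2-simplices (6): [1,2,5], [1,5,6], [2,3,5], [2,3,6], [3,4,6], [4,5,6]

so the chain groups are C_0 ≅ Z^6, C_1 ≅ Z^12, C_2 ≅ Z^6.

∂_1: C_1 → C_0 maps an edge to its endpoints' difference, ∂[p,q] = q − p. For instance
  ∂[5,6] = [6] − [5].
This gives a 6×12 integer matrix of rank 5; reducing to Smith normal form yields diagonal entries (1,1,1,1,1).

Boundary ∂_2: C_2 → C_1 sends each 2-simplex [p,q,r] to [q,r] − [p,r] + [p,q]. For instance
  ∂[2,3,5] = [3,5] − [2,5] + [2,3],
  ∂[1,2,5] = [2,5] − [1,5] + [1,2].
The 12×6 boundary matrix has rank 6 and Smith normal form diag(1,1,1,1,1,1).

From H_k ≅ ker(∂_k) / im(∂_{k+1}) we obtain:

  H_1: rank ker ∂_1 − rank ∂_2 = (12 − 5) − 6 = 1, and the invariant factors of ∂_2 are all 1, so H_1 ≅ Z.

(K is a triangulation of the cylinder S^1 x I.)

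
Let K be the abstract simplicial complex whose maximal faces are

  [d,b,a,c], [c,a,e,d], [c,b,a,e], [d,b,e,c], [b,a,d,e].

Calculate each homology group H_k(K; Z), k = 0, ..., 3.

Fix the vertex order a < b < c < d < e and write every simplex with vertices in increasing order. Then dim K = 3 and the simplices of K are:

  0-simplices (5): a, b, c, d, e
  1-simplices (10): ab, ac, ad, ae, bc, bd, be, cd, ce, de
  2-simplices (10): abc, abd, abe, acd, ace, ade, bcd, bce, bde, cde
  3-simplices (5): abcd, abce, abde, acde, bcde

giving chain groups C_0 ≅ Z^5, C_1 ≅ Z^10, C_2 ≅ Z^10, C_3 ≅ Z^5.

∂_1: C_1 → C_0 is given by ∂[p,q] = [q] − [p].
This gives a 5×10 integer matrix of rank 4; reducing to Smith normal form yields diagonal entries (1,1,1,1).

∂_2: C_2 → C_1 sends each 2-simplex [p,q,r] to [q,r] − [p,r] + [p,q]. For instance
  ∂bcd = cd − bd + bc,
  ∂ace = ce − ae + ac.
The resulting 10×10 matrix has rank 6, and its Smith normal form has invariant factors (1,1,1,1,1,1).

∂_3: C_3 → C_2 sends each 3-simplex σ to the alternating sum Σ_i (−1)^i (σ with its i-th vertex removed). For instance
  ∂abcd = bcd − acd + abd − abc,
  ∂acde = cde − ade + ace − acd.
As a 10×5 matrix over Z this has rank 4, with invariant factors (1,1,1,1).

Now H_k = ker ∂_k / im ∂_{k+1}, so:

  H_0: rank C_0 − rank ∂_1 = 5 − 4 = 1, and the invariant factors of ∂_1 are all 1, so H_0 ≅ Z.
  H_1: rank ker ∂_1 − rank ∂_2 = (10 − 4) − 6 = 0, and the invariant factors of ∂_2 are all 1, so H_1 ≅ 0.
  H_2: rank ker ∂_2 − rank ∂_3 = (10 − 6) − 4 = 0, and the invariant factors of ∂_3 are all 1, so H_2 ≅ 0.
  H_3: rank ker ∂_3 − rank ∂_4 = (5 − 4) − 0 = 1, and there is no ∂_4, so H_3 ≅ Z.

H_0 = Z,  H_1 = 0,  H_2 = 0,  H_3 = Z.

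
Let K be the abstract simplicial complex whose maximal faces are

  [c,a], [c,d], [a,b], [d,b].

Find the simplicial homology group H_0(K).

H_0 = Z.

We work with the vertex ordering a < b < c < d. The simplices of K, each written with vertices in increasing order, are:

  0-simplices (4): a, b, c, d
  1-simplices (4): ab, ac, bd, cd

so the chain groups are C_0 ≅ Z^4, C_1 ≅ Z^4.

Boundary ∂_1: C_1 → C_0 maps an edge to its endpoints' difference, ∂[p,q] = q − p. For instance
  ∂bd = d − b.
The resulting 4×4 matrix has rank 3, and its Smith normal form has invariant factors (1,1,1).

Now H_k = ker ∂_k / im ∂_{k+1}, so:

  H_0: rank C_0 − rank ∂_1 = 4 − 3 = 1, and the invariant factors of ∂_1 are all 1, so H_0 ≅ Z.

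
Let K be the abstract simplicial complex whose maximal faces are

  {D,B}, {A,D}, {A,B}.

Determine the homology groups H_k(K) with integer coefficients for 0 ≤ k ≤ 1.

Fix the vertex order A < B < D and write every simplex with vertices in increasing order. Then dim K = 1 and the simplices of K are:

  0-simplices (3): A, B, D
  1-simplices (3): AB, AD, BD

so the chain groups are C_0 ≅ Z^3, C_1 ≅ Z^3.

∂_1: C_1 → C_0 sends each edge [p,q] (with p < q) to q − p.
As a 3×3 matrix over Z this has rank 2, with invariant factors (1,1).

Computing H_k = (kernel of ∂_k) / (image of ∂_{k+1}):

  H_0: rank C_0 − rank ∂_1 = 3 − 2 = 1, and the invariant factors of ∂_1 are all 1, so H_0 = Z.
  H_1: rank ker ∂_1 − rank ∂_2 = (3 − 2) − 0 = 1, and there is no ∂_2, so H_1 = Z.

(K is a triangulation of the circle S^1.)

H_0 = Z,  H_1 = Z.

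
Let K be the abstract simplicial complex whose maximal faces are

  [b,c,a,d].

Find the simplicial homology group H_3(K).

We work with the vertex ordering a < b < c < d. The simplices of K, each written with vertices in increasing order, are:

  0-simplices (4): a, b, c, d
  1-simplices (6): ab, ac, ad, bc, bd, cd
  2-simplices (4): abc, abd, acd, bcd
  3-simplices (1): abcd

giving chain groups C_0 ≅ Z^4, C_1 ≅ Z^6, C_2 ≅ Z^4, C_3 ≅ Z^1.

∂_1: C_1 → C_0 sends each edge [p,q] (with p < q) to q − p. For instance
  ∂ad = d − a.
The resulting 4×6 matrix has rank 3, and its Smith normal form has invariant factors (1,1,1).

Boundary ∂_2: C_2 → C_1 acts by ∂[p,q,r] = [q,r] − [p,r] + [p,q]. For instance
  ∂abd = bd − ad + ab,
  ∂abc = bc − ac + ab.
As a 6×4 matrix over Z this has rank 3, with invariant factors (1,1,1).

The boundary map ∂_3: C_3 → C_2 sends each 3-simplex σ to the alternating sum Σ_i (−1)^i (σ with its i-th vertex removed). For instance
  ∂abcd = bcd − acd + abd − abc.
This gives a 4×1 integer matrix of rank 1; reducing to Smith normal form yields diagonal entries (1).

Reading off H_k = ker ∂_k / im ∂_{k+1}:

  H_3: rank ker ∂_3 − rank ∂_4 = (1 − 1) − 0 = 0, and there is no ∂_4, so H_3 = 0.

H_3 ≅ 0.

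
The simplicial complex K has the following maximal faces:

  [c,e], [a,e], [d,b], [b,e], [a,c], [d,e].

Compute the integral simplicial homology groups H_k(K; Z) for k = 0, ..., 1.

H_0 = Z,  H_1 = Z^2.

Fix the vertex order a < b < c < d < e and write every simplex with vertices in increasing order. Then dim K = 1 and the simplices of K are:

  0-simplices (5): a, b, c, d, e
  1-simplices (6): ac, ae, bd, be, ce, de

so the chain groups are C_0 ≅ Z^5, C_1 ≅ Z^6.

Boundary ∂_1: C_1 → C_0 is given by ∂[p,q] = [q] − [p]. For instance
  ∂be = e − b.
As a 5×6 matrix over Z this has rank 4, with invariant factors (1,1,1,1).

Now H_k = ker ∂_k / im ∂_{k+1}, so:

  H_0: rank C_0 − rank ∂_1 = 5 − 4 = 1, and the invariant factors of ∂_1 are all 1, so H_0 = Z.
  H_1: rank ker ∂_1 − rank ∂_2 = (6 − 4) − 0 = 2, and there is no ∂_2, so H_1 = Z^2.

(K is a triangulation of a wedge of 2 circles.)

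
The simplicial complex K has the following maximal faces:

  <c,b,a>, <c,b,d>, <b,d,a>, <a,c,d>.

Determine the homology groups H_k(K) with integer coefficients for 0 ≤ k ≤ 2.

H_0 ≅ Z,  H_1 = 0,  H_2 ≅ Z.

We work with the vertex ordering a < b < c < d. The simplices of K, each written with vertices in increasing order, are:

  0-simplices (4): a, b, c, d
  1-simplices (6): ab, ac, ad, bc, bd, cd
  2-simplices (4): abc, abd, acd, bcd

Hence C_0 ≅ Z^4, C_1 ≅ Z^6, C_2 ≅ Z^4.

Boundary ∂_1: C_1 → C_0 sends each edge [p,q] (with p < q) to q − p. For instance
  ∂bc = c − b.
The resulting 4×6 matrix has rank 3, and its Smith normal form has invariant factors (1,1,1).

Boundary ∂_2: C_2 → C_1 maps a triangle to the signed sum of its edges. For instance
  ∂acd = cd − ad + ac,
  ∂abc = bc − ac + ab.
The resulting 6×4 matrix has rank 3, and its Smith normal form has invariant factors (1,1,1).

Reading off H_k = ker ∂_k / im ∂_{k+1}:

  H_0: rank C_0 − rank ∂_1 = 4 − 3 = 1, and the invariant factors of ∂_1 are all 1, so H_0 ≅ Z.
  H_1: rank ker ∂_1 − rank ∂_2 = (6 − 3) − 3 = 0, and the invariant factors of ∂_2 are all 1, so H_1 ≅ 0.
  H_2: rank ker ∂_2 − rank ∂_3 = (4 − 3) − 0 = 1, and there is no ∂_3, so H_2 ≅ Z.

(K is a triangulation of the 2-sphere S^2.)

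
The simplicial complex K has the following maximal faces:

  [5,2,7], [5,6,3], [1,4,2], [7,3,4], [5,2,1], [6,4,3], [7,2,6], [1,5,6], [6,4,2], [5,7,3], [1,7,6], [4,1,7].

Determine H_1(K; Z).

Fix the vertex order 1 < 2 < 3 < 4 < 5 < 6 < 7 and write every simplex with vertices in increasing order. Then dim K = 2 and the simplices of K are:

  0-simplices (7): [1], [2], [3], [4], [5], [6], [7]
  1-simplices (18): [1,2], [1,4], [1,5], [1,6], [1,7], [2,4], [2,5], [2,6], [2,7], [3,4], [3,5], [3,6], [3,7], [4,6], [4,7], [5,6], [5,7], [6,7]
  2-simplices (12): [1,2,4], [1,2,5], [1,4,7], [1,5,6], [1,6,7], [2,4,6], [2,5,7], [2,6,7], [3,4,6], [3,4,7], [3,5,6], [3,5,7]

giving chain groups C_0 ≅ Z^7, C_1 ≅ Z^18, C_2 ≅ Z^12.

∂_1: C_1 → C_0 maps an edge to its endpoints' difference, ∂[p,q] = q − p. For instance
  ∂[3,7] = [7] − [3].
As a 7×18 matrix over Z this has rank 6, with invariant factors (1,1,1,1,1,1).

Boundary ∂_2: C_2 → C_1 maps a triangle to the signed sum of its edges. For instance
  ∂[1,5,6] = [5,6] − [1,6] + [1,5],
  ∂[1,2,5] = [2,5] − [1,5] + [1,2].
This gives a 18×12 integer matrix of rank 12; reducing to Smith normal form yields diagonal entries (1,1,1,1,1,1,1,1,1,1,1,2).

Computing H_k = (kernel of ∂_k) / (image of ∂_{k+1}):

  H_1: rank ker ∂_1 − rank ∂_2 = (18 − 6) − 12 = 0, and ∂_2 has invariant factor 2 > 1, so H_1 = Z_2.

(K is a triangulation of the real projective plane RP^2.)

H_1 ≅ Z_2.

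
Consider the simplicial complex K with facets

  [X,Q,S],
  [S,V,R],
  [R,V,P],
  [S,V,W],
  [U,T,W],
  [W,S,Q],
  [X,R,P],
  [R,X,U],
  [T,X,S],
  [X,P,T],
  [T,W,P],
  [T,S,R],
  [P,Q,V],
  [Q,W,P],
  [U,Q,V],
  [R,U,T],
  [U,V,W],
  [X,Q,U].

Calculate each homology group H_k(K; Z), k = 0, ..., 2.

H_0 = Z,  H_1 = Z ⊕ Z/2,  H_2 = 0.

Take the total order P < Q < R < S < T < U < V < W < X on the vertex set. Then K (dimension 2) consists of the simplices:

  0-simplices (9): P, Q, R, S, T, U, V, W, X
  1-simplices (27): PQ, PR, PT, PV, PW, PX, QS, QU, QV, QW, QX, RS, RT, RU, RV, RX, ST, SV, SW, SX, TU, TW, TX, UV, UW, UX, VW
  2-simplices (18): PQV, PQW, PRV, PRX, PTW, PTX, QSW, QSX, QUV, QUX, RST, RSV, RTU, RUX, STX, SVW, TUW, UVW

Hence C_0 ≅ Z^9, C_1 ≅ Z^27, C_2 ≅ Z^18.

∂_1: C_1 → C_0 maps an edge to its endpoints' difference, ∂[p,q] = q − p. For instance
  ∂VW = W − V.
As a 9×27 matrix over Z this has rank 8, with invariant factors (1,1,1,1,1,1,1,1).

The boundary map ∂_2: C_2 → C_1 sends each 2-simplex [p,q,r] to [q,r] − [p,r] + [p,q]. For instance
  ∂SVW = VW − SW + SV,
  ∂QUV = UV − QV + QU.
The resulting 27×18 matrix has rank 18, and its Smith normal form has invariant factors (1,1,1,1,1,1,1,1,1,1,1,1,1,1,1,1,1,2).

From H_k ≅ ker(∂_k) / im(∂_{k+1}) we obtain:

  H_0: rank C_0 − rank ∂_1 = 9 − 8 = 1, and the invariant factors of ∂_1 are all 1, so H_0 = Z.
  H_1: rank ker ∂_1 − rank ∂_2 = (27 − 8) − 18 = 1, and ∂_2 has invariant factor 2 > 1, so H_1 = Z ⊕ Z/2.
  H_2: rank ker ∂_2 − rank ∂_3 = (18 − 18) − 0 = 0, and there is no ∂_3, so H_2 = 0.

(K is a triangulation of the Klein bottle.)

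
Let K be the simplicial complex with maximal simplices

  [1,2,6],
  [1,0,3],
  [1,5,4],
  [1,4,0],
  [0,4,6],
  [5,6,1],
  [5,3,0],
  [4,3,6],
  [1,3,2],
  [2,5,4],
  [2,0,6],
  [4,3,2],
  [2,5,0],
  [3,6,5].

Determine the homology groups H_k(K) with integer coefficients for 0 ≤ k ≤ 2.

H_0 = Z,  H_1 = Z^2,  H_2 = Z.

We work with the vertex ordering 0 < 1 < 2 < 3 < 4 < 5 < 6. The simplices of K, each written with vertices in increasing order, are:

  0-simplices (7): [0], [1], [2], [3], [4], [5], [6]
  1-simplices (21): [0,1], [0,2], [0,3], [0,4], [0,5], [0,6], [1,2], [1,3], [1,4], [1,5], [1,6], [2,3], [2,4], [2,5], [2,6], [3,4], [3,5], [3,6], [4,5], [4,6], [5,6]
  2-simplices (14): [0,1,3], [0,1,4], [0,2,5], [0,2,6], [0,3,5], [0,4,6], [1,2,3], [1,2,6], [1,4,5], [1,5,6], [2,3,4], [2,4,5], [3,4,6], [3,5,6]

Hence C_0 ≅ Z^7, C_1 ≅ Z^21, C_2 ≅ Z^14.

∂_1: C_1 → C_0 sends each edge [p,q] (with p < q) to q − p. For instance
  ∂[1,2] = [2] − [1].
The resulting 7×21 matrix has rank 6, and its Smith normal form has invariant factors (1,1,1,1,1,1).

∂_2: C_2 → C_1 maps a triangle to the signed sum of its edges. For instance
  ∂[0,4,6] = [4,6] − [0,6] + [0,4],
  ∂[0,1,3] = [1,3] − [0,3] + [0,1].
The resulting 21×14 matrix has rank 13, and its Smith normal form has invariant factors (1,1,1,1,1,1,1,1,1,1,1,1,1).

From H_k ≅ ker(∂_k) / im(∂_{k+1}) we obtain:

  H_0: rank C_0 − rank ∂_1 = 7 − 6 = 1, and the invariant factors of ∂_1 are all 1, so H_0 ≅ Z.
  H_1: rank ker ∂_1 − rank ∂_2 = (21 − 6) − 13 = 2, and the invariant factors of ∂_2 are all 1, so H_1 ≅ Z^2.
  H_2: rank ker ∂_2 − rank ∂_3 = (14 − 13) − 0 = 1, and there is no ∂_3, so H_2 ≅ Z.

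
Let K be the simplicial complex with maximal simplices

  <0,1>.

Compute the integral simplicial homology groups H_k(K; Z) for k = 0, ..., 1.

We work with the vertex ordering 0 < 1. The simplices of K, each written with vertices in increasing order, are:

  0-simplices (2): [0], [1]
  1-simplices (1): [0,1]

Hence C_0 ≅ Z^2, C_1 ≅ Z^1.

Boundary ∂_1: C_1 → C_0 sends each edge [p,q] (with p < q) to q − p. For instance
  ∂[0,1] = [1] − [0].
The resulting 2×1 matrix has rank 1, and its Smith normal form has invariant factors (1).

Computing H_k = (kernel of ∂_k) / (image of ∂_{k+1}):

  H_0: rank C_0 − rank ∂_1 = 2 − 1 = 1, and the invariant factors of ∂_1 are all 1, so H_0 = Z.
  H_1: rank ker ∂_1 − rank ∂_2 = (1 − 1) − 0 = 0, and there is no ∂_2, so H_1 = 0.

H_0 = Z,  H_1 = 0.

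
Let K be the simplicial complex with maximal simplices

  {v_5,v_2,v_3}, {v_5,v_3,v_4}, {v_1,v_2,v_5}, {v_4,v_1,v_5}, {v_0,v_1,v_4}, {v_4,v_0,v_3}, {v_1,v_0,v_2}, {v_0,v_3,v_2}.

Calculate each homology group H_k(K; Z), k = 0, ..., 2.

H_0 = Z,  H_1 = 0,  H_2 = Z.

K has 6 vertices, 12 edges, 8 triangles.
rank ∂_0 = 0, rank ∂_1 = 5 ⇒ b_0 = 6 − 0 − 5 = 1; all invariant factors of ∂_1 are 1 so no torsion. So H_0 ≅ Z.
rank ∂_1 = 5, rank ∂_2 = 7 ⇒ b_1 = 12 − 5 − 7 = 0; all invariant factors of ∂_2 are 1 so no torsion. So H_1 ≅ 0.
rank ∂_2 = 7, rank ∂_3 = 0 ⇒ b_2 = 8 − 7 − 0 = 1. So H_2 ≅ Z.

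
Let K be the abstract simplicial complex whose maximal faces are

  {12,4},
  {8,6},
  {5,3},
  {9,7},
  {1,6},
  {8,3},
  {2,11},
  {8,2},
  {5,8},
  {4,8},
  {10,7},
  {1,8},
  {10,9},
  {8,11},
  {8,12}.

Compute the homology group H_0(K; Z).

Take the total order 1 < 2 < 3 < 4 < 5 < 6 < 7 < 8 < 9 < 10 < 11 < 12 on the vertex set. Then K (dimension 1) consists of the simplices:

  0-simplices (12): [1], [2], [3], [4], [5], [6], [7], [8], [9], [10], [11], [12]
  1-simplices (15): [1,6], [1,8], [2,8], [2,11], [3,5], [3,8], [4,8], [4,12], [5,8], [6,8], [7,9], [7,10], [8,11], [8,12], [9,10]

so the chain groups are C_0 ≅ Z^12, C_1 ≅ Z^15.

The boundary map ∂_1: C_1 → C_0 is given by ∂[p,q] = [q] − [p].
As a 12×15 matrix over Z this has rank 10, with invariant factors (1,1,1,1,1,1,1,1,1,1).

Now H_k = ker ∂_k / im ∂_{k+1}, so:

  H_0: rank C_0 − rank ∂_1 = 12 − 10 = 2, and the invariant factors of ∂_1 are all 1, so H_0 = Z^2.

H_0 = Z^2.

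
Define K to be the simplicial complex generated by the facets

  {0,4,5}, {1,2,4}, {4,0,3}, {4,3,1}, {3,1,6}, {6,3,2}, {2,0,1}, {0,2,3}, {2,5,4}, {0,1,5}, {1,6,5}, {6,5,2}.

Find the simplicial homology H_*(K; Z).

Take the total order 0 < 1 < 2 < 3 < 4 < 5 < 6 on the vertex set. Then K (dimension 2) consists of the simplices:

  0-simplices (7): [0], [1], [2], [3], [4], [5], [6]
  1-simplices (18): [0,1], [0,2], [0,3], [0,4], [0,5], [1,2], [1,3], [1,4], [1,5], [1,6], [2,3], [2,4], [2,5], [2,6], [3,4], [3,6], [4,5], [5,6]
  2-simplices (12): [0,1,2], [0,1,5], [0,2,3], [0,3,4], [0,4,5], [1,2,4], [1,3,4], [1,3,6], [1,5,6], [2,3,6], [2,4,5], [2,5,6]

so the chain groups are C_0 ≅ Z^7, C_1 ≅ Z^18, C_2 ≅ Z^12.

Boundary ∂_1: C_1 → C_0 maps an edge to its endpoints' difference, ∂[p,q] = q − p. For instance
  ∂[2,4] = [4] − [2].
The resulting 7×18 matrix has rank 6, and its Smith normal form has invariant factors (1,1,1,1,1,1).

Boundary ∂_2: C_2 → C_1 maps a triangle to the signed sum of its edges. For instance
  ∂[0,1,5] = [1,5] − [0,5] + [0,1],
  ∂[1,5,6] = [5,6] − [1,6] + [1,5].
As a 18×12 matrix over Z this has rank 12, with invariant factors (1,1,1,1,1,1,1,1,1,1,1,2).

Now H_k = ker ∂_k / im ∂_{k+1}, so:

  H_0: rank C_0 − rank ∂_1 = 7 − 6 = 1, and the invariant factors of ∂_1 are all 1, so H_0 ≅ Z.
  H_1: rank ker ∂_1 − rank ∂_2 = (18 − 6) − 12 = 0, and ∂_2 has invariant factor 2 > 1, so H_1 ≅ Z/2.
  H_2: rank ker ∂_2 − rank ∂_3 = (12 − 12) − 0 = 0, and there is no ∂_3, so H_2 ≅ 0.

H_0 ≅ Z,  H_1 ≅ Z/2,  H_2 = 0.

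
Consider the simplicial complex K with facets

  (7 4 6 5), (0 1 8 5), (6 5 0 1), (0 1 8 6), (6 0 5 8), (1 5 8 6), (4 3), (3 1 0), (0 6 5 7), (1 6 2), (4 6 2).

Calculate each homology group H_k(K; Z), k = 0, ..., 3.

H_0 ≅ Z,  H_1 ≅ Z,  H_2 = 0,  H_3 ≅ Z.

Order the vertices as 0 < 1 < 2 < 3 < 4 < 5 < 6 < 7 < 8. Listing each simplex with vertices in this order, K has dimension 3 with simplices:

  0-simplices (9): [0], [1], [2], [3], [4], [5], [6], [7], [8]
  1-simplices (22): [0,1], [0,3], [0,5], [0,6], [0,7], [0,8], [1,2], [1,3], [1,5], [1,6], [1,8], [2,4], [2,6], [3,4], [4,5], [4,6], [4,7], [5,6], [5,7], [5,8], [6,7], [6,8]
  2-simplices (19): (19 of them)
  3-simplices (7): [0,1,5,6], [0,1,5,8], [0,1,6,8], [0,5,6,7], [0,5,6,8], [1,5,6,8], [4,5,6,7]

giving chain groups C_0 ≅ Z^9, C_1 ≅ Z^22, C_2 ≅ Z^19, C_3 ≅ Z^7.

∂_1: C_1 → C_0 is given by ∂[p,q] = [q] − [p]. For instance
  ∂[3,4] = [4] − [3].
The 9×22 boundary matrix has rank 8 and Smith normal form diag(1,1,1,1,1,1,1,1).

Boundary ∂_2: C_2 → C_1 acts by ∂[p,q,r] = [q,r] − [p,r] + [p,q]. For instance
  ∂[0,5,6] = [5,6] − [0,6] + [0,5],
  ∂[1,5,6] = [5,6] − [1,6] + [1,5].
The 22×19 boundary matrix has rank 13 and Smith normal form diag(1,1,1,1,1,1,1,1,1,1,1,1,1).

Boundary ∂_3: C_3 → C_2 sends each 3-simplex σ to the alternating sum Σ_i (−1)^i (σ with its i-th vertex removed). For instance
  ∂[0,1,6,8] = [1,6,8] − [0,6,8] + [0,1,8] − [0,1,6],
  ∂[1,5,6,8] = [5,6,8] − [1,6,8] + [1,5,8] − [1,5,6].
The 19×7 boundary matrix has rank 6 and Smith normal form diag(1,1,1,1,1,1).

Reading off H_k = ker ∂_k / im ∂_{k+1}:

  H_0: rank C_0 − rank ∂_1 = 9 − 8 = 1, and the invariant factors of ∂_1 are all 1, so H_0 ≅ Z.
  H_1: rank ker ∂_1 − rank ∂_2 = (22 − 8) − 13 = 1, and the invariant factors of ∂_2 are all 1, so H_1 ≅ Z.
  H_2: rank ker ∂_2 − rank ∂_3 = (19 − 13) − 6 = 0, and the invariant factors of ∂_3 are all 1, so H_2 ≅ 0.
  H_3: rank ker ∂_3 − rank ∂_4 = (7 − 6) − 0 = 1, and there is no ∂_4, so H_3 ≅ Z.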